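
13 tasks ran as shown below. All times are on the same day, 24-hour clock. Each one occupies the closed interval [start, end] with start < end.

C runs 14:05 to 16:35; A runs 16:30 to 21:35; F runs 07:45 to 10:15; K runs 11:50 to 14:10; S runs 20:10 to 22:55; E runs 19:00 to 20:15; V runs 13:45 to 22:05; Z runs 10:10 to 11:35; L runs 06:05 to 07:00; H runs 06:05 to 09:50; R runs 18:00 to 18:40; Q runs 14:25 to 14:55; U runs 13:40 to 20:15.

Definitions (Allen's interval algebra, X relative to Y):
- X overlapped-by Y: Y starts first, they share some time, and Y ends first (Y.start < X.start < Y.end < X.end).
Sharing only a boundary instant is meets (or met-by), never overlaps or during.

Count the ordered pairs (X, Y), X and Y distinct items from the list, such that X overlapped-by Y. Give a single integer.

Checking all 156 ordered pairs for relation 'overlapped-by'; matching pairs in alphabetical order:
(A, C): A overlapped-by C ✓
(A, U): A overlapped-by U ✓
(C, K): C overlapped-by K ✓
(F, H): F overlapped-by H ✓
(S, A): S overlapped-by A ✓
(S, E): S overlapped-by E ✓
(S, U): S overlapped-by U ✓
(S, V): S overlapped-by V ✓
(U, K): U overlapped-by K ✓
(V, K): V overlapped-by K ✓
(V, U): V overlapped-by U ✓
(Z, F): Z overlapped-by F ✓
Count: 12.

12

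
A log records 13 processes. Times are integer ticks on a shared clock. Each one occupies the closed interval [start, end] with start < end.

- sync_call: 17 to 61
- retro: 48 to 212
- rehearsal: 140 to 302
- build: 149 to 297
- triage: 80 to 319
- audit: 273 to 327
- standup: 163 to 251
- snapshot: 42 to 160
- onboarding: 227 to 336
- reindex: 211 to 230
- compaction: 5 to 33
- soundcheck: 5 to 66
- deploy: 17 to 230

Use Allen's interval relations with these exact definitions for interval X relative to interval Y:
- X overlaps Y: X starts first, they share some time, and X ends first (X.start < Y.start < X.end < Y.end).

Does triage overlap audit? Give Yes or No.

triage = [80, 319], audit = [273, 327].
Actual relation of triage to audit: overlaps.
Asked whether 'overlaps' holds → Yes.

Yes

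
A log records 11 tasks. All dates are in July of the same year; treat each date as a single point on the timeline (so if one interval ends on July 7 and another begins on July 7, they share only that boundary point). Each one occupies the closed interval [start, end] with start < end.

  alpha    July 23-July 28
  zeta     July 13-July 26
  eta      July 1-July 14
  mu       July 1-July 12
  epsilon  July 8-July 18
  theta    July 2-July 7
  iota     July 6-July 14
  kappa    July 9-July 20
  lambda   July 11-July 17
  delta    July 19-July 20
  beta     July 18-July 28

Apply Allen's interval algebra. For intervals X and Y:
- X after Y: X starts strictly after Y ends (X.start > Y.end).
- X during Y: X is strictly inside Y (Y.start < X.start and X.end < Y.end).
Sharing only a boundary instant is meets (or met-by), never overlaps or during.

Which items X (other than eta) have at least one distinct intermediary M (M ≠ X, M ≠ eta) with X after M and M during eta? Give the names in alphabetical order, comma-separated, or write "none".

Target eta = [July 1, July 14].
Intermediaries M with M during eta: theta.
Via theta — items with X after theta: alpha, beta, delta, epsilon, kappa, lambda, zeta.
Union: alpha, beta, delta, epsilon, kappa, lambda, zeta.

alpha, beta, delta, epsilon, kappa, lambda, zeta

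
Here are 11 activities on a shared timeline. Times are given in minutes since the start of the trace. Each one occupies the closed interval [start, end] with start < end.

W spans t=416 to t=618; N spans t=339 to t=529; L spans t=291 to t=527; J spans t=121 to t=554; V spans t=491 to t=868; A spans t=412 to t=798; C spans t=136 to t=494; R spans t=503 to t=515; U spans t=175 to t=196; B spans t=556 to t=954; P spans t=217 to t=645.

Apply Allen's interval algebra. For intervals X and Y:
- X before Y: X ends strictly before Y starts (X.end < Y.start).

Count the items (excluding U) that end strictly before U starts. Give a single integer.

0

Target U = [t=175, t=196].
A [t=412, t=798] → after → no.
B [t=556, t=954] → after → no.
C [t=136, t=494] → contains → no.
J [t=121, t=554] → contains → no.
L [t=291, t=527] → after → no.
N [t=339, t=529] → after → no.
P [t=217, t=645] → after → no.
R [t=503, t=515] → after → no.
V [t=491, t=868] → after → no.
W [t=416, t=618] → after → no.
Total: 0.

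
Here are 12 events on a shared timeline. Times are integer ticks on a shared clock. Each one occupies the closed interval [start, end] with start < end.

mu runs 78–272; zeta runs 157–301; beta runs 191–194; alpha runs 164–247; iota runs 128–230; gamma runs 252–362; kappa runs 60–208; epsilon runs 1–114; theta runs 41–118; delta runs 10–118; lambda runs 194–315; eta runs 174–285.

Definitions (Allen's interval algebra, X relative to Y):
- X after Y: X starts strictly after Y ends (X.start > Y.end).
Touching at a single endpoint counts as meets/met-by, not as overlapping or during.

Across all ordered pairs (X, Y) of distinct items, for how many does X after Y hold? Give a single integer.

25

Checking all 132 ordered pairs for relation 'after'; matching pairs in alphabetical order:
(alpha, delta): alpha after delta ✓
(alpha, epsilon): alpha after epsilon ✓
(alpha, theta): alpha after theta ✓
(beta, delta): beta after delta ✓
(beta, epsilon): beta after epsilon ✓
(beta, theta): beta after theta ✓
(eta, delta): eta after delta ✓
(eta, epsilon): eta after epsilon ✓
(eta, theta): eta after theta ✓
(gamma, alpha): gamma after alpha ✓
(gamma, beta): gamma after beta ✓
(gamma, delta): gamma after delta ✓
(gamma, epsilon): gamma after epsilon ✓
(gamma, iota): gamma after iota ✓
(gamma, kappa): gamma after kappa ✓
(gamma, theta): gamma after theta ✓
(iota, delta): iota after delta ✓
(iota, epsilon): iota after epsilon ✓
(iota, theta): iota after theta ✓
(lambda, delta): lambda after delta ✓
(lambda, epsilon): lambda after epsilon ✓
(lambda, theta): lambda after theta ✓
(zeta, delta): zeta after delta ✓
(zeta, epsilon): zeta after epsilon ✓
... plus 1 further pairs not listed.
Count: 25.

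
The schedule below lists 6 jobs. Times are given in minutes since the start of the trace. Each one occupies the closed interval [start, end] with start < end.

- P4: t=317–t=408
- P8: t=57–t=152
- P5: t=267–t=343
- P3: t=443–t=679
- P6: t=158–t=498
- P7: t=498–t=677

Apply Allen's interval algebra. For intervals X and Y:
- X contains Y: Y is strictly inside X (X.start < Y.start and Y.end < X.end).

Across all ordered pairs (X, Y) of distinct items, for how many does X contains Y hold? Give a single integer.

3

Checking all 30 ordered pairs for relation 'contains'; matching pairs in alphabetical order:
(P3, P7): P3 contains P7 ✓
(P6, P4): P6 contains P4 ✓
(P6, P5): P6 contains P5 ✓
Count: 3.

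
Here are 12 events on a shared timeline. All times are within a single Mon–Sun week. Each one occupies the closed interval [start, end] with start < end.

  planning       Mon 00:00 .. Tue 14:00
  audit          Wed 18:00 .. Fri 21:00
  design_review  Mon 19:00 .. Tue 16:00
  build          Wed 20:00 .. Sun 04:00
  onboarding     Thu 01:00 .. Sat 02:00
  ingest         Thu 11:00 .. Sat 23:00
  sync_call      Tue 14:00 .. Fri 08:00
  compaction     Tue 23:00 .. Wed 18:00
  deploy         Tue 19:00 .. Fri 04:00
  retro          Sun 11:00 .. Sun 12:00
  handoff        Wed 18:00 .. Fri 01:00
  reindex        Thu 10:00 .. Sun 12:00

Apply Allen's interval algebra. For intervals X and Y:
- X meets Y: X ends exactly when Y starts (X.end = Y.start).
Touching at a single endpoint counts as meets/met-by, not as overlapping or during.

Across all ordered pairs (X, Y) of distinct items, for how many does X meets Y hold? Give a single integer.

Checking all 132 ordered pairs for relation 'meets'; matching pairs in alphabetical order:
(compaction, audit): compaction meets audit ✓
(compaction, handoff): compaction meets handoff ✓
(planning, sync_call): planning meets sync_call ✓
Count: 3.

3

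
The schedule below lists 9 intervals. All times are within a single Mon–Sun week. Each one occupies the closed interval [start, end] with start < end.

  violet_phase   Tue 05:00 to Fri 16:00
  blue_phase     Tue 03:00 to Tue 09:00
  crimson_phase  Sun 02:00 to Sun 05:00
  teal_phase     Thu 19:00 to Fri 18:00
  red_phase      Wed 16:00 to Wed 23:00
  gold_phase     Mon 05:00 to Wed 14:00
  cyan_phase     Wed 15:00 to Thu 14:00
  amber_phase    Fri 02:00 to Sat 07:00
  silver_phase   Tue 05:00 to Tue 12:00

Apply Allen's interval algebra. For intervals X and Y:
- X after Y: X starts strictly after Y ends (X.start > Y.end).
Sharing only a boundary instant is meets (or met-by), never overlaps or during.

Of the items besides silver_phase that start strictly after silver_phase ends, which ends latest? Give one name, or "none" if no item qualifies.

crimson_phase

Target silver_phase = [Tue 05:00, Tue 12:00].
amber_phase [Fri 02:00, Sat 07:00] → after → candidate.
blue_phase [Tue 03:00, Tue 09:00] → overlaps → excluded.
crimson_phase [Sun 02:00, Sun 05:00] → after → candidate.
cyan_phase [Wed 15:00, Thu 14:00] → after → candidate.
gold_phase [Mon 05:00, Wed 14:00] → contains → excluded.
red_phase [Wed 16:00, Wed 23:00] → after → candidate.
teal_phase [Thu 19:00, Fri 18:00] → after → candidate.
violet_phase [Tue 05:00, Fri 16:00] → started-by → excluded.
Among candidates, latest end is Sun 05:00 → crimson_phase.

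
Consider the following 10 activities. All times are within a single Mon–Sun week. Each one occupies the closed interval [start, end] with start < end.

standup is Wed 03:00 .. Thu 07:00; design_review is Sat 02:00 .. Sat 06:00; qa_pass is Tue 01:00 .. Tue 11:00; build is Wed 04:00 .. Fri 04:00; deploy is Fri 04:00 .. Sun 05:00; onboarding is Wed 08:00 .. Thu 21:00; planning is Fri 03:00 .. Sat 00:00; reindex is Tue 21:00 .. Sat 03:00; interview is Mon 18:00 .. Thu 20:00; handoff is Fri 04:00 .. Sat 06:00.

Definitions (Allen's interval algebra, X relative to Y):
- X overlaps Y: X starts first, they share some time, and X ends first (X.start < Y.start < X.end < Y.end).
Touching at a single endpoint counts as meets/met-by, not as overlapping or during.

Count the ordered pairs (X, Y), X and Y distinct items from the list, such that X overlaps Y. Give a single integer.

11

Checking all 90 ordered pairs for relation 'overlaps'; matching pairs in alphabetical order:
(build, planning): build overlaps planning ✓
(interview, build): interview overlaps build ✓
(interview, onboarding): interview overlaps onboarding ✓
(interview, reindex): interview overlaps reindex ✓
(planning, deploy): planning overlaps deploy ✓
(planning, handoff): planning overlaps handoff ✓
(reindex, deploy): reindex overlaps deploy ✓
(reindex, design_review): reindex overlaps design_review ✓
(reindex, handoff): reindex overlaps handoff ✓
(standup, build): standup overlaps build ✓
(standup, onboarding): standup overlaps onboarding ✓
Count: 11.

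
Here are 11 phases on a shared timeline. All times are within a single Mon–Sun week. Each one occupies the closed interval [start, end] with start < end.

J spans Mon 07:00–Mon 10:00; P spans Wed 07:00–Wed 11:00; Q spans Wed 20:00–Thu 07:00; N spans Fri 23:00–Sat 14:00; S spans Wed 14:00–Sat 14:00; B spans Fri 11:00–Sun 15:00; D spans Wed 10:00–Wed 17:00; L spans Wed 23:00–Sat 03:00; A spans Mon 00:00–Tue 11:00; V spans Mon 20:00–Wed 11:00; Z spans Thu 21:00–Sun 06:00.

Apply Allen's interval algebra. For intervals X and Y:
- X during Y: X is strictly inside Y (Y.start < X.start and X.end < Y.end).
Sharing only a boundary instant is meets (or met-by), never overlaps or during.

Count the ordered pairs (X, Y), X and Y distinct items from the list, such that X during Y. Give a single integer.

Checking all 110 ordered pairs for relation 'during'; matching pairs in alphabetical order:
(J, A): J during A ✓
(L, S): L during S ✓
(N, B): N during B ✓
(N, Z): N during Z ✓
(Q, S): Q during S ✓
Count: 5.

5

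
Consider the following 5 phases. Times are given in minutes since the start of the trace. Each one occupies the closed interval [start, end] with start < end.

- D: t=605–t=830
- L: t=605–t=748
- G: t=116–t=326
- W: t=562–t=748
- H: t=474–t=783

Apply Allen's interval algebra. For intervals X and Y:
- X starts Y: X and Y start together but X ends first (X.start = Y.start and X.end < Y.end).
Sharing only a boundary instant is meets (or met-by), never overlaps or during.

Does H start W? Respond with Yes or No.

No

H = [t=474, t=783], W = [t=562, t=748].
Actual relation of H to W: contains.
Asked whether 'starts' holds → No.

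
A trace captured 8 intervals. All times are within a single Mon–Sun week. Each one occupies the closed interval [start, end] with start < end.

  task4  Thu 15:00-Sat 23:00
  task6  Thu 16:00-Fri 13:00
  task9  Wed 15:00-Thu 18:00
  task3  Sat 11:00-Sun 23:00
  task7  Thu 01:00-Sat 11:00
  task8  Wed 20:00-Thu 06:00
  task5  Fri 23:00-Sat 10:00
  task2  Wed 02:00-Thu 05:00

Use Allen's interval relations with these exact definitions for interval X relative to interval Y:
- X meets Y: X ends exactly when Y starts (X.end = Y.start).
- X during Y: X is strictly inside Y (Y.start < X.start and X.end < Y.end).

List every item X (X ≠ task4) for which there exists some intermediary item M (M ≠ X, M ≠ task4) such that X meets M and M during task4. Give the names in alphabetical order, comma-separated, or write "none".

Target task4 = [Thu 15:00, Sat 23:00].
Intermediaries M with M during task4: task5, task6.
Via task5 — items with X meets task5: none.
Via task6 — items with X meets task6: none.
Union: none.

none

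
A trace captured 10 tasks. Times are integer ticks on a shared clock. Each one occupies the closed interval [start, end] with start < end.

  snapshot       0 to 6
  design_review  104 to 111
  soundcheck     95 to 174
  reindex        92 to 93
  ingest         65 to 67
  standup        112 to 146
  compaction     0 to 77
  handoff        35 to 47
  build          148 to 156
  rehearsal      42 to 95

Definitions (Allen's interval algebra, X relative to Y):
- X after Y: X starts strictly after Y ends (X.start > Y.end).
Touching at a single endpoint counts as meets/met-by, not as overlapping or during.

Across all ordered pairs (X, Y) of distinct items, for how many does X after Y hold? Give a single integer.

Checking all 90 ordered pairs for relation 'after'; matching pairs in alphabetical order:
(build, compaction): build after compaction ✓
(build, design_review): build after design_review ✓
(build, handoff): build after handoff ✓
(build, ingest): build after ingest ✓
(build, rehearsal): build after rehearsal ✓
(build, reindex): build after reindex ✓
(build, snapshot): build after snapshot ✓
(build, standup): build after standup ✓
(design_review, compaction): design_review after compaction ✓
(design_review, handoff): design_review after handoff ✓
(design_review, ingest): design_review after ingest ✓
(design_review, rehearsal): design_review after rehearsal ✓
(design_review, reindex): design_review after reindex ✓
(design_review, snapshot): design_review after snapshot ✓
(handoff, snapshot): handoff after snapshot ✓
(ingest, handoff): ingest after handoff ✓
(ingest, snapshot): ingest after snapshot ✓
(rehearsal, snapshot): rehearsal after snapshot ✓
(reindex, compaction): reindex after compaction ✓
(reindex, handoff): reindex after handoff ✓
(reindex, ingest): reindex after ingest ✓
(reindex, snapshot): reindex after snapshot ✓
(soundcheck, compaction): soundcheck after compaction ✓
(soundcheck, handoff): soundcheck after handoff ✓
... plus 10 further pairs not listed.
Count: 34.

34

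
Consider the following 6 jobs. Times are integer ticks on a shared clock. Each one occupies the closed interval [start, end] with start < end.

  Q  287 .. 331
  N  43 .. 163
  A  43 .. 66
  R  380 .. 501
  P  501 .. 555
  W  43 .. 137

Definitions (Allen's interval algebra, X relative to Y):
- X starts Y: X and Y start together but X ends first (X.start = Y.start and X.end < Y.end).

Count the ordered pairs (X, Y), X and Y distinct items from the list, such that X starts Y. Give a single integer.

3

Checking all 30 ordered pairs for relation 'starts'; matching pairs in alphabetical order:
(A, N): A starts N ✓
(A, W): A starts W ✓
(W, N): W starts N ✓
Count: 3.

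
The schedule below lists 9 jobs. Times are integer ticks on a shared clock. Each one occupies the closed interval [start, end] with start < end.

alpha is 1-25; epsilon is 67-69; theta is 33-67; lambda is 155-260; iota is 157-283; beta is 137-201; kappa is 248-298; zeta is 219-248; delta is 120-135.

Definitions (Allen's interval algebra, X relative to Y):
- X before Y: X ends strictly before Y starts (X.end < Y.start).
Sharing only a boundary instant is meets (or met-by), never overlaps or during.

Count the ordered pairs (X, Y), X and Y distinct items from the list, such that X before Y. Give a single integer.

27

Checking all 72 ordered pairs for relation 'before'; matching pairs in alphabetical order:
(alpha, beta): alpha before beta ✓
(alpha, delta): alpha before delta ✓
(alpha, epsilon): alpha before epsilon ✓
(alpha, iota): alpha before iota ✓
(alpha, kappa): alpha before kappa ✓
(alpha, lambda): alpha before lambda ✓
(alpha, theta): alpha before theta ✓
(alpha, zeta): alpha before zeta ✓
(beta, kappa): beta before kappa ✓
(beta, zeta): beta before zeta ✓
(delta, beta): delta before beta ✓
(delta, iota): delta before iota ✓
(delta, kappa): delta before kappa ✓
(delta, lambda): delta before lambda ✓
(delta, zeta): delta before zeta ✓
(epsilon, beta): epsilon before beta ✓
(epsilon, delta): epsilon before delta ✓
(epsilon, iota): epsilon before iota ✓
(epsilon, kappa): epsilon before kappa ✓
(epsilon, lambda): epsilon before lambda ✓
(epsilon, zeta): epsilon before zeta ✓
(theta, beta): theta before beta ✓
(theta, delta): theta before delta ✓
(theta, iota): theta before iota ✓
... plus 3 further pairs not listed.
Count: 27.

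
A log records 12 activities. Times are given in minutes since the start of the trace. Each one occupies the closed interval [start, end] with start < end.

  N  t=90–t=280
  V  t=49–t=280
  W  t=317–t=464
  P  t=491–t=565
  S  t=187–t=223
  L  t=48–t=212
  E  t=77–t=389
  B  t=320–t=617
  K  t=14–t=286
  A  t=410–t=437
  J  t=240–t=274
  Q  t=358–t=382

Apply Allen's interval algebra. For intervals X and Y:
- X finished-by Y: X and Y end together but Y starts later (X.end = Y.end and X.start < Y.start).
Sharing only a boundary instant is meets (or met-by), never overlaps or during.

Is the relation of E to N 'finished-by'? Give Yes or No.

No

E = [t=77, t=389], N = [t=90, t=280].
Actual relation of E to N: contains.
Asked whether 'finished-by' holds → No.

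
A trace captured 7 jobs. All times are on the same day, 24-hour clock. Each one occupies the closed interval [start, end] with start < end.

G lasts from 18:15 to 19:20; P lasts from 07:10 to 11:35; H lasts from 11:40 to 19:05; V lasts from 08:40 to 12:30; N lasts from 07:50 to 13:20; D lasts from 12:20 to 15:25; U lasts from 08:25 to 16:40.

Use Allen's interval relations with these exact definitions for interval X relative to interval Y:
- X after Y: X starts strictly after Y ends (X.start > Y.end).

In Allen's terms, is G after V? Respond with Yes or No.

Yes

G = [18:15, 19:20], V = [08:40, 12:30].
Actual relation of G to V: after.
Asked whether 'after' holds → Yes.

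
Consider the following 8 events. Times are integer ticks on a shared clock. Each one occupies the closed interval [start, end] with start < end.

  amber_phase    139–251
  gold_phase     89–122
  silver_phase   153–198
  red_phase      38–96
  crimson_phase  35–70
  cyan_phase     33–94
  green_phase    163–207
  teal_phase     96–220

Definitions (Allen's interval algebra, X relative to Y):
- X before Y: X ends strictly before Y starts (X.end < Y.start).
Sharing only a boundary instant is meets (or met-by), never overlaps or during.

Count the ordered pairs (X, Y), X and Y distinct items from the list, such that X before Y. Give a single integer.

15

Checking all 56 ordered pairs for relation 'before'; matching pairs in alphabetical order:
(crimson_phase, amber_phase): crimson_phase before amber_phase ✓
(crimson_phase, gold_phase): crimson_phase before gold_phase ✓
(crimson_phase, green_phase): crimson_phase before green_phase ✓
(crimson_phase, silver_phase): crimson_phase before silver_phase ✓
(crimson_phase, teal_phase): crimson_phase before teal_phase ✓
(cyan_phase, amber_phase): cyan_phase before amber_phase ✓
(cyan_phase, green_phase): cyan_phase before green_phase ✓
(cyan_phase, silver_phase): cyan_phase before silver_phase ✓
(cyan_phase, teal_phase): cyan_phase before teal_phase ✓
(gold_phase, amber_phase): gold_phase before amber_phase ✓
(gold_phase, green_phase): gold_phase before green_phase ✓
(gold_phase, silver_phase): gold_phase before silver_phase ✓
(red_phase, amber_phase): red_phase before amber_phase ✓
(red_phase, green_phase): red_phase before green_phase ✓
(red_phase, silver_phase): red_phase before silver_phase ✓
Count: 15.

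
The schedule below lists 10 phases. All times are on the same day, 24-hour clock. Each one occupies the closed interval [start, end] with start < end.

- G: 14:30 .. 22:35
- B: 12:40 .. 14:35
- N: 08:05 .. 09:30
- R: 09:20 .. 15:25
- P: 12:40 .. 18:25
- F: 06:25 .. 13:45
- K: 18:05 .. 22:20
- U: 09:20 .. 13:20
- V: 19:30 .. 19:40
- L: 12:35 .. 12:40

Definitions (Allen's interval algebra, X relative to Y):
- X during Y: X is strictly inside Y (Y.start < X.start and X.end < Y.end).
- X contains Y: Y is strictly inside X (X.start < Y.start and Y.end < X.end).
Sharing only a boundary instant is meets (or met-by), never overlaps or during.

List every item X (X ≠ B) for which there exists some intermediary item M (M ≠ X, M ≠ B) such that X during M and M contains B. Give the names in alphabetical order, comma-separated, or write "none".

Target B = [12:40, 14:35].
Intermediaries M with M contains B: R.
Via R — items with X during R: L.
Union: L.

L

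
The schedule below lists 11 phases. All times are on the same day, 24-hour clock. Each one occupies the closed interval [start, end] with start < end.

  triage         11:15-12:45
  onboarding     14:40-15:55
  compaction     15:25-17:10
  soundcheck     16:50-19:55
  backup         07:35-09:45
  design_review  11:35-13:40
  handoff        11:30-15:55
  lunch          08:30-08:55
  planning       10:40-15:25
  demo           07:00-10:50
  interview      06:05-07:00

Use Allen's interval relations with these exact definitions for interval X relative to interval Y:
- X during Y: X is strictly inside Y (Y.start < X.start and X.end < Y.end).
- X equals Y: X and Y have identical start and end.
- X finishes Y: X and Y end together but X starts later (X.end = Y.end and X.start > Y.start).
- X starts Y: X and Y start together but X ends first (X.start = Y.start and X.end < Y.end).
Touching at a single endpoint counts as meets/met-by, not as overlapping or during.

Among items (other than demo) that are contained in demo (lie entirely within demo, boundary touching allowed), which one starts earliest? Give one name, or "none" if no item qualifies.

Target demo = [07:00, 10:50].
backup [07:35, 09:45] → during → candidate.
compaction [15:25, 17:10] → after → excluded.
design_review [11:35, 13:40] → after → excluded.
handoff [11:30, 15:55] → after → excluded.
interview [06:05, 07:00] → meets → excluded.
lunch [08:30, 08:55] → during → candidate.
onboarding [14:40, 15:55] → after → excluded.
planning [10:40, 15:25] → overlapped-by → excluded.
soundcheck [16:50, 19:55] → after → excluded.
triage [11:15, 12:45] → after → excluded.
Among candidates, earliest start is 07:35 → backup.

backup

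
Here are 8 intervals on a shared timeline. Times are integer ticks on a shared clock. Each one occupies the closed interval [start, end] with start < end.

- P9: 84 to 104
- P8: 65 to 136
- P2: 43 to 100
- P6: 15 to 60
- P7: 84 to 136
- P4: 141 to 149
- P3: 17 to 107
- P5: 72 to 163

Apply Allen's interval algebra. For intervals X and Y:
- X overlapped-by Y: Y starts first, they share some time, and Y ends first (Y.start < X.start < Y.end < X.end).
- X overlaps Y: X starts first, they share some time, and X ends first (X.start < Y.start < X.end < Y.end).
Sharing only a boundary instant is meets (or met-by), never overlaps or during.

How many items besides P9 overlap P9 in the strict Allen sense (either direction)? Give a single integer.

Target P9 = [84, 104].
P2 [43, 100] → overlaps → counts.
P3 [17, 107] → contains → no.
P4 [141, 149] → after → no.
P5 [72, 163] → contains → no.
P6 [15, 60] → before → no.
P7 [84, 136] → started-by → no.
P8 [65, 136] → contains → no.
Total: 1.

1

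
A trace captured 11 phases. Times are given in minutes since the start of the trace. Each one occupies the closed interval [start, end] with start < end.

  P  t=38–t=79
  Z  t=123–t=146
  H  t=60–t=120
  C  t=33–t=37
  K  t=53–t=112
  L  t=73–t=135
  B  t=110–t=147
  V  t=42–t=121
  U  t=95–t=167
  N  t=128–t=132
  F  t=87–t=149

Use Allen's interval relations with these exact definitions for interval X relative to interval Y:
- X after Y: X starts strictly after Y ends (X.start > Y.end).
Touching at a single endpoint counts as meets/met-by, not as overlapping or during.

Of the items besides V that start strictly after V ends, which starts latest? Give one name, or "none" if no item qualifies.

Target V = [t=42, t=121].
B [t=110, t=147] → overlapped-by → excluded.
C [t=33, t=37] → before → excluded.
F [t=87, t=149] → overlapped-by → excluded.
H [t=60, t=120] → during → excluded.
K [t=53, t=112] → during → excluded.
L [t=73, t=135] → overlapped-by → excluded.
N [t=128, t=132] → after → candidate.
P [t=38, t=79] → overlaps → excluded.
U [t=95, t=167] → overlapped-by → excluded.
Z [t=123, t=146] → after → candidate.
Among candidates, latest start is t=128 → N.

N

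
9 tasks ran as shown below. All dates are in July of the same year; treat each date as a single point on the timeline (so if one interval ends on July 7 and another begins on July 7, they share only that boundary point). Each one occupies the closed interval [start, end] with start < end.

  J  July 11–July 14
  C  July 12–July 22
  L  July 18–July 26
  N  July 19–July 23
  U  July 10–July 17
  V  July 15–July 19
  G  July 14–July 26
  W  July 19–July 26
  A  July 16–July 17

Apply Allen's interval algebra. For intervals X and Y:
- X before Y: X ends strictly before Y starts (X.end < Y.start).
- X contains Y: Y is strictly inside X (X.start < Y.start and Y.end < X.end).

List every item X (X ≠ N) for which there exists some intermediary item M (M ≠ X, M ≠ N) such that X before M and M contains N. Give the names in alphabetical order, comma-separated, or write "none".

A, J, U

Target N = [July 19, July 23].
Intermediaries M with M contains N: G, L.
Via G — items with X before G: none.
Via L — items with X before L: A, J, U.
Union: A, J, U.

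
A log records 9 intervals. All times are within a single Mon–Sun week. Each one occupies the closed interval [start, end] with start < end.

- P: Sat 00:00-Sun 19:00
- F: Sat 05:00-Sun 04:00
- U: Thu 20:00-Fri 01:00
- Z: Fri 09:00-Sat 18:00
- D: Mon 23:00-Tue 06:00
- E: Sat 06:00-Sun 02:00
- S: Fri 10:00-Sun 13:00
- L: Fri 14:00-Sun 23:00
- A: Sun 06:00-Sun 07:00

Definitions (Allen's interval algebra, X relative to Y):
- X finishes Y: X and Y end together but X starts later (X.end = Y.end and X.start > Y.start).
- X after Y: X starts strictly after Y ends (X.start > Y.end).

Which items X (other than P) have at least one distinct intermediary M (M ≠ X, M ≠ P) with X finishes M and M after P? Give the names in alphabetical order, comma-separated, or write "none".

Target P = [Sat 00:00, Sun 19:00].
Intermediaries M with M after P: none.
Union: none.

none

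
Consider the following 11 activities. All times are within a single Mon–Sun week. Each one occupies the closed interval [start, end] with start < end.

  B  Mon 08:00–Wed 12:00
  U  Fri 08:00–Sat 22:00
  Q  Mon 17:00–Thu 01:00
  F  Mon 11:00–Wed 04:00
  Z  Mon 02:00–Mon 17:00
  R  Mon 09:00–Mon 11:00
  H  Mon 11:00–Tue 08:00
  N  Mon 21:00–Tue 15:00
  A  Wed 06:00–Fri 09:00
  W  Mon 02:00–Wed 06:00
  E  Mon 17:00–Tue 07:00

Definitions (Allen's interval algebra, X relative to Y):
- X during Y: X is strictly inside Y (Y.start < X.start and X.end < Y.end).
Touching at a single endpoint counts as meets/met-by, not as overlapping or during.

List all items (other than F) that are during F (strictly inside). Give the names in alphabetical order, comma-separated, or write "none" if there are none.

Target F = [Mon 11:00, Wed 04:00].
A [Wed 06:00, Fri 09:00] → after → no.
B [Mon 08:00, Wed 12:00] → contains → no.
E [Mon 17:00, Tue 07:00] → during → yes.
H [Mon 11:00, Tue 08:00] → starts → no.
N [Mon 21:00, Tue 15:00] → during → yes.
Q [Mon 17:00, Thu 01:00] → overlapped-by → no.
R [Mon 09:00, Mon 11:00] → meets → no.
U [Fri 08:00, Sat 22:00] → after → no.
W [Mon 02:00, Wed 06:00] → contains → no.
Z [Mon 02:00, Mon 17:00] → overlaps → no.
Result: E, N.

E, N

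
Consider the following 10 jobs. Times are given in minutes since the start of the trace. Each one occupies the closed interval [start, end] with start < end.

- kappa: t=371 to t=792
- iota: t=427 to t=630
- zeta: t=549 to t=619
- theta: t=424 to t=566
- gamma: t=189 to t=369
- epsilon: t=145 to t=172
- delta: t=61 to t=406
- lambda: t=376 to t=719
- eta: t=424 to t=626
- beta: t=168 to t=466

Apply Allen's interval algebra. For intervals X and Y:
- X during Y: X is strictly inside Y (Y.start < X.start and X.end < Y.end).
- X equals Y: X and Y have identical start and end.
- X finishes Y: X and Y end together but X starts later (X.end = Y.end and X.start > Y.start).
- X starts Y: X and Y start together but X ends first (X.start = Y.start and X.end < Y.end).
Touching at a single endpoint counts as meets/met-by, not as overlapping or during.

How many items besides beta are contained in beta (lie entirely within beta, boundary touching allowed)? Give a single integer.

1

Target beta = [t=168, t=466].
delta [t=61, t=406] → overlaps → no.
epsilon [t=145, t=172] → overlaps → no.
eta [t=424, t=626] → overlapped-by → no.
gamma [t=189, t=369] → during → counts.
iota [t=427, t=630] → overlapped-by → no.
kappa [t=371, t=792] → overlapped-by → no.
lambda [t=376, t=719] → overlapped-by → no.
theta [t=424, t=566] → overlapped-by → no.
zeta [t=549, t=619] → after → no.
Total: 1.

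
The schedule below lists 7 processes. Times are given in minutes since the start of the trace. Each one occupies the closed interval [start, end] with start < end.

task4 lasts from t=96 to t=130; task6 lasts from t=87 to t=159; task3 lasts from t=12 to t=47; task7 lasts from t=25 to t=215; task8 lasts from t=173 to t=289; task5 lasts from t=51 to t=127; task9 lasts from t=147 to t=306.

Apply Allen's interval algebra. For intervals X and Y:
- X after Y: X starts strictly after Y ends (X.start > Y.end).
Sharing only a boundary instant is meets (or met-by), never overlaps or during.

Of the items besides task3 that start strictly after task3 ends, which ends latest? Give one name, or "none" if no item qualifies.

Target task3 = [t=12, t=47].
task4 [t=96, t=130] → after → candidate.
task5 [t=51, t=127] → after → candidate.
task6 [t=87, t=159] → after → candidate.
task7 [t=25, t=215] → overlapped-by → excluded.
task8 [t=173, t=289] → after → candidate.
task9 [t=147, t=306] → after → candidate.
Among candidates, latest end is t=306 → task9.

task9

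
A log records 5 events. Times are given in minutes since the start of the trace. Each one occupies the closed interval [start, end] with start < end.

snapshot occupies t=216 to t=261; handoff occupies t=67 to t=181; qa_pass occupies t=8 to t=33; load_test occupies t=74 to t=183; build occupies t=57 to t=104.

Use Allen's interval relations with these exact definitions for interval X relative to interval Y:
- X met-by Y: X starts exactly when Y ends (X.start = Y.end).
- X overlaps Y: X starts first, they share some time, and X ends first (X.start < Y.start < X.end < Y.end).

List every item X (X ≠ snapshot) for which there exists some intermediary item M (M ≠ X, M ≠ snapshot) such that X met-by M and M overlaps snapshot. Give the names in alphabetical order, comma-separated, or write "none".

none

Target snapshot = [t=216, t=261].
Intermediaries M with M overlaps snapshot: none.
Union: none.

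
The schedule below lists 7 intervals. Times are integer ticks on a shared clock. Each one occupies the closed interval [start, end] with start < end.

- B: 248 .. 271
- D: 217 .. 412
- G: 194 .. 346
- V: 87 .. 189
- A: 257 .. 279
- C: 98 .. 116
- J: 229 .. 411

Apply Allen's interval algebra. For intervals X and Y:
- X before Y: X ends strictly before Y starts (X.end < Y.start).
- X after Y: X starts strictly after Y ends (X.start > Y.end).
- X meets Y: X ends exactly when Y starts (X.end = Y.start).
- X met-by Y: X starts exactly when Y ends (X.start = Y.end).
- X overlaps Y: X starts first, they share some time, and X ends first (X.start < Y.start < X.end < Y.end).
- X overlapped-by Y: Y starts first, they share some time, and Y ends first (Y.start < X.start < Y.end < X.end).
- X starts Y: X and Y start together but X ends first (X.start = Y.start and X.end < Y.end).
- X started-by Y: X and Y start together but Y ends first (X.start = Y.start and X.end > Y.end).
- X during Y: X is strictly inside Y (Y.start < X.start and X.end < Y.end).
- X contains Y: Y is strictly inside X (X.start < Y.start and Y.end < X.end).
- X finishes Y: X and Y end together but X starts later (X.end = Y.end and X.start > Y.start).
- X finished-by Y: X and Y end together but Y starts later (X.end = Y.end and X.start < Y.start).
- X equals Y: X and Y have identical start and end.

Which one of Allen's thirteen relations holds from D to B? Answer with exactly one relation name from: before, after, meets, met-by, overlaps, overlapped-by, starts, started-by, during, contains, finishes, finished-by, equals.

contains

D = [217, 412]; B = [248, 271].
Compare endpoints: D.start < B.start, D.start < B.end, D.end > B.start, D.end > B.end.
That pattern is 'contains'.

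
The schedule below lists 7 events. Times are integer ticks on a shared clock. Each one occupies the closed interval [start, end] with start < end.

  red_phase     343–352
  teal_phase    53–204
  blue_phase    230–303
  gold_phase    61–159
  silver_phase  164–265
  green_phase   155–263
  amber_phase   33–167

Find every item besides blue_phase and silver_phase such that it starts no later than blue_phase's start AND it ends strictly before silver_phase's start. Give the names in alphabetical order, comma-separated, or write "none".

gold_phase

Conditions: its start is no later than blue_phase's start (X.start <= 230) AND its end is strictly before silver_phase's start (X.end < 164).
amber_phase: start 33 <= 230? ✓; end 167 < 164? ✗ → no.
gold_phase: start 61 <= 230? ✓; end 159 < 164? ✓ → yes.
green_phase: start 155 <= 230? ✓; end 263 < 164? ✗ → no.
red_phase: start 343 <= 230? ✗; end 352 < 164? ✗ → no.
teal_phase: start 53 <= 230? ✓; end 204 < 164? ✗ → no.
Result: gold_phase.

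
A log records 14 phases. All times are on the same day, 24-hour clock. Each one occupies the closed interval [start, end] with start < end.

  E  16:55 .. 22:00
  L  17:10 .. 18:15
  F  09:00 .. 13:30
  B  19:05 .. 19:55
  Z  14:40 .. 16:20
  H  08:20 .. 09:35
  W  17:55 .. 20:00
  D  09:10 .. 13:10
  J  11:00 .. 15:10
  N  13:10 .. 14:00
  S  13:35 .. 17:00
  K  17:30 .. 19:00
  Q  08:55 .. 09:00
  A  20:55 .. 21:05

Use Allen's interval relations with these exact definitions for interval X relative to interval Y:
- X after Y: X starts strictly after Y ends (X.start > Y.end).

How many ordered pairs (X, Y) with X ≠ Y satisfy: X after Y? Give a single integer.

Checking all 182 ordered pairs for relation 'after'; matching pairs in alphabetical order:
(A, B): A after B ✓
(A, D): A after D ✓
(A, F): A after F ✓
(A, H): A after H ✓
(A, J): A after J ✓
(A, K): A after K ✓
(A, L): A after L ✓
(A, N): A after N ✓
(A, Q): A after Q ✓
(A, S): A after S ✓
(A, W): A after W ✓
(A, Z): A after Z ✓
(B, D): B after D ✓
(B, F): B after F ✓
(B, H): B after H ✓
(B, J): B after J ✓
(B, K): B after K ✓
(B, L): B after L ✓
(B, N): B after N ✓
(B, Q): B after Q ✓
(B, S): B after S ✓
(B, Z): B after Z ✓
(D, Q): D after Q ✓
(E, D): E after D ✓
... plus 43 further pairs not listed.
Count: 67.

67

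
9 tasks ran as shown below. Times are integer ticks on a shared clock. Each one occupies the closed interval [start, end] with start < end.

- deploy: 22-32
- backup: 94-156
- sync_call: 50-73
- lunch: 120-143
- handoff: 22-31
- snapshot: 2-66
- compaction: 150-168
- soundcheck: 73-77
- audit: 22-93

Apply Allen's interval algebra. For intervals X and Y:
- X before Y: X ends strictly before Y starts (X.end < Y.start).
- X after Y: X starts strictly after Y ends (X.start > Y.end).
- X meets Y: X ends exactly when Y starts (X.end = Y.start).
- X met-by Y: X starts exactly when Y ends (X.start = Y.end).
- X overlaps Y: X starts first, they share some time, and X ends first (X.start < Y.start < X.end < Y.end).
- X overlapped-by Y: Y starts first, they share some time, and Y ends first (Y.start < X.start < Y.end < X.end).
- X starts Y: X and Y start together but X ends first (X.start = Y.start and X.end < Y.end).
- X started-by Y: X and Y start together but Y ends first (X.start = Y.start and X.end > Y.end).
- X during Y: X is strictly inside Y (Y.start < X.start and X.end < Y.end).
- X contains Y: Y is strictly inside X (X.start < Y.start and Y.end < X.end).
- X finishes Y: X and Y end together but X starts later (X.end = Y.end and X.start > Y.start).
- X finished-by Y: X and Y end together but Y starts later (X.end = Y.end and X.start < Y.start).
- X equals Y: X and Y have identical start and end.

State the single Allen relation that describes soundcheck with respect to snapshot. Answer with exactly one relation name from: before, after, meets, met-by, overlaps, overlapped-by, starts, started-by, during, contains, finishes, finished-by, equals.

soundcheck = [73, 77]; snapshot = [2, 66].
Compare endpoints: soundcheck.start > snapshot.start, soundcheck.start > snapshot.end, soundcheck.end > snapshot.start, soundcheck.end > snapshot.end.
That pattern is 'after'.

after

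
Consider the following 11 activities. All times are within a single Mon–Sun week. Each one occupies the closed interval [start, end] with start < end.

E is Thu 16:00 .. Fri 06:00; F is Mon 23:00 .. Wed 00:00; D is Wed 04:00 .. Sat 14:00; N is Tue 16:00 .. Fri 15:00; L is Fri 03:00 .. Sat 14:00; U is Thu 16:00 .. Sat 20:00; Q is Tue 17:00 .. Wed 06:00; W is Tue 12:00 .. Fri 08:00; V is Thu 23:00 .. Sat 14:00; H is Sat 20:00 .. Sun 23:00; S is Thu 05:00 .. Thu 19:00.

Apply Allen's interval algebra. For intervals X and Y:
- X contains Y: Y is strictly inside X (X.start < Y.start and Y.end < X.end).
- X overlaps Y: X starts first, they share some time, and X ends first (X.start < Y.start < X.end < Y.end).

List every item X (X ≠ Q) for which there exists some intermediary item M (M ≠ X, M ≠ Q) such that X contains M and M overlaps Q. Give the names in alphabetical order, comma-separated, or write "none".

none

Target Q = [Tue 17:00, Wed 06:00].
Intermediaries M with M overlaps Q: F.
Via F — items with X contains F: none.
Union: none.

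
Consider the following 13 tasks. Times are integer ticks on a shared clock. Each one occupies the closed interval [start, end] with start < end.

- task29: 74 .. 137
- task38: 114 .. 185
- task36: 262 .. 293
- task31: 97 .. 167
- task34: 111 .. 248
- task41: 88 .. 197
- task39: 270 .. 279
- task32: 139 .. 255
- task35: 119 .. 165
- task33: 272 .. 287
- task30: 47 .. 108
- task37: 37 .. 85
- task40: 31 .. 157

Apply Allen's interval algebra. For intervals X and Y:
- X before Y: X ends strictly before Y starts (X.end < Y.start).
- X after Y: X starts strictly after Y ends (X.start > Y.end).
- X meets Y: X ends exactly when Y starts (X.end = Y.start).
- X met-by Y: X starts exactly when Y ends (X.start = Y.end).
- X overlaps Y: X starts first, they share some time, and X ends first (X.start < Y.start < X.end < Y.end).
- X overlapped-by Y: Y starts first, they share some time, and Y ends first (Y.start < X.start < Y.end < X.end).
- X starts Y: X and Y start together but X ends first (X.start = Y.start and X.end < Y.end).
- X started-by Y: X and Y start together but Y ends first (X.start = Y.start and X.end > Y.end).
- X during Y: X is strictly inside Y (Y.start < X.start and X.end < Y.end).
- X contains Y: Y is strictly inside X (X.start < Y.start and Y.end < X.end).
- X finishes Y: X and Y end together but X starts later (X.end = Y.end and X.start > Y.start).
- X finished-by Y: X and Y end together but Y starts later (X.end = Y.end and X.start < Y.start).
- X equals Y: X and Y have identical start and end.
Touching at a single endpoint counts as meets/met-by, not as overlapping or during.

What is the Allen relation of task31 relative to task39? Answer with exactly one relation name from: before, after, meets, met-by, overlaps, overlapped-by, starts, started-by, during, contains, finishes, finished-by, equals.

task31 = [97, 167]; task39 = [270, 279].
Compare endpoints: task31.start < task39.start, task31.start < task39.end, task31.end < task39.start, task31.end < task39.end.
That pattern is 'before'.

before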